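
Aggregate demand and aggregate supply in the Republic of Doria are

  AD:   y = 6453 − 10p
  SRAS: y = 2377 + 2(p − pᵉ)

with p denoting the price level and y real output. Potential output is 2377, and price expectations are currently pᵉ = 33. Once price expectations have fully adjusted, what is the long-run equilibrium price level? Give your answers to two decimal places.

Long-run p = 407.60

Short run: with pᵉ = 33, SRAS is y = 2311 + 2p. Setting AD = SRAS gives 4142 = 12p, so p = 345.17 and y = 6453 − 10p = 3001.33.
Output 3001.33 is above potential 2377, so over time expected prices rise and SRAS shifts left until y returns to 2377.
Long run: y = 2377 on the AD curve gives 2377 = 6453 − 10p, so p = 407.60.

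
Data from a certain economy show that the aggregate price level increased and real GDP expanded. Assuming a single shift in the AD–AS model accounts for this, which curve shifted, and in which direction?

AD shifted right

P rose and Y rose. An AD shift moves P and Y in the same direction; an SRAS shift moves them in opposite directions.
Here P and Y moved in the same direction, so the AD curve shifted.
Since Y rose, AD shifted right.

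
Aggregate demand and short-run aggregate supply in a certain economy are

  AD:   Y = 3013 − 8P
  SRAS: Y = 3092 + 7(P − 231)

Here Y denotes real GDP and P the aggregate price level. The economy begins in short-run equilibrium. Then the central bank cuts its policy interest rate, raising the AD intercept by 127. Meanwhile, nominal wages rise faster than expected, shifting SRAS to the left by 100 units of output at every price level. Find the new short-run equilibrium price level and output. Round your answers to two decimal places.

After both shocks: AD is Y = 3140 − 8P and SRAS is Y = 1375 + 7P.
Setting them equal: 1765 = 15P, so P = 117.67.
Substituting into AD, Y = 2198.67.

P = 117.67, Y = 2198.67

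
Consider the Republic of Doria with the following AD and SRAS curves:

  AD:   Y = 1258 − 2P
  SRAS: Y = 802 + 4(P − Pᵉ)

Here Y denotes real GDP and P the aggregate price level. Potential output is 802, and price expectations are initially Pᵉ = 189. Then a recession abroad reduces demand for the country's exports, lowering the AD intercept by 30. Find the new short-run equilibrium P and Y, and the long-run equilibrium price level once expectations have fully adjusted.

AD shifts left: new AD is Y = 1228 − 2P. With Pᵉ = 189, SRAS is Y = 46 + 4P.
Short run: 1228 − 2P = 46 + 4P gives 1182 = 6P, so P = 197 and Y = 1228 − 2·197 = 834.
Y = 834 is above potential 802; expectations adjust and SRAS shifts left until Y = 802.
Long run: on the new AD curve, 802 = 1228 − 2P gives P = 213.

Short run: P = 197, Y = 834. Long run: P = 213.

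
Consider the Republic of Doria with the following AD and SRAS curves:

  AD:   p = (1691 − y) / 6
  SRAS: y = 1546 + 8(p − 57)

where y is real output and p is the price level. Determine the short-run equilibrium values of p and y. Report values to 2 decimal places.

p = 42.93, y = 1433.43

Write SRAS as y = 1546 + 8p − 456 = 1090 + 8p.
Rearrange AD to y = 1691 − 6p.
Set AD = SRAS: 1691 − 6p = 1090 + 8p, so 601 = 14p and p = 42.93.
Substituting into AD, y = 1691 − 6p = 1433.43.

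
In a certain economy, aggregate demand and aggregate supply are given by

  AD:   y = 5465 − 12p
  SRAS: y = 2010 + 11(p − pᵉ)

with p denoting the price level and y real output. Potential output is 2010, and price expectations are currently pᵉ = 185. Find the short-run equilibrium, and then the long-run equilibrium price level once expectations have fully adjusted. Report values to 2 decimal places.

Short run: p = 238.70, y = 2600.65. Long run: p = 287.92.

Short run: with pᵉ = 185, SRAS is y = 11p − 25. Setting AD = SRAS gives 5490 = 23p, so p = 238.70 and y = 5465 − 12p = 2600.65.
Output 2600.65 is above potential 2010, so over time expected prices rise and SRAS shifts left until y returns to 2010.
Long run: y = 2010 on the AD curve gives 2010 = 5465 − 12p, so p = 287.92.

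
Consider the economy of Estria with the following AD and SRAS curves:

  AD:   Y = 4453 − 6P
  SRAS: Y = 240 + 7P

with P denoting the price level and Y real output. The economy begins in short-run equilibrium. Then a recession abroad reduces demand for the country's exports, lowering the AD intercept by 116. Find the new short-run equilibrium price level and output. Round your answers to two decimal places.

This is a negative demand shock: AD shifts left.
New AD: Y = 4337 − 6P.
Set AD = SRAS: 4337 − 6P = 240 + 7P, so 4097 = 13P and P = 315.15.
Substituting into AD, Y = 2446.08.

P = 315.15, Y = 2446.08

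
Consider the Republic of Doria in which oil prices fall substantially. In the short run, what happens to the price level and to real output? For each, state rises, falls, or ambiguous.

Price level: falls; output: rises

This is a favourable supply shock: SRAS shifts right.
Moving along the downward-sloping AD curve, P falls and Y rises.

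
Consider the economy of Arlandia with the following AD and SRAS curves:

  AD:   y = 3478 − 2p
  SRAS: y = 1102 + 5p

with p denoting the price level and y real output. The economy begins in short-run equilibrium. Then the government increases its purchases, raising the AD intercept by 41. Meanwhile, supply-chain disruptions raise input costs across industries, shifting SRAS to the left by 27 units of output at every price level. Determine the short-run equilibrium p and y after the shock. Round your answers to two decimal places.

After both shocks: AD is y = 3519 − 2p and SRAS is y = 1075 + 5p.
Setting them equal: 2444 = 7p, so p = 349.14.
Substituting into AD, y = 2820.71.

p = 349.14, y = 2820.71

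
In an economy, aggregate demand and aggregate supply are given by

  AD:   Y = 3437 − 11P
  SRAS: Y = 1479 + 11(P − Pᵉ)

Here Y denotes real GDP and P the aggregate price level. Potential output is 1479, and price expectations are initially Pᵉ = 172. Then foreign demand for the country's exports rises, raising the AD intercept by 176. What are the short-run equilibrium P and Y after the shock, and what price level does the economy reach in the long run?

Short run: P = 183, Y = 1600. Long run: P = 194.

AD shifts right: new AD is Y = 3613 − 11P. With Pᵉ = 172, SRAS is Y = 11P − 413.
Short run: 3613 − 11P = 11P − 413 gives 4026 = 22P, so P = 183 and Y = 3613 − 11·183 = 1600.
Y = 1600 is above potential 1479; expectations adjust and SRAS shifts left until Y = 1479.
Long run: on the new AD curve, 1479 = 3613 − 11P gives P = 194.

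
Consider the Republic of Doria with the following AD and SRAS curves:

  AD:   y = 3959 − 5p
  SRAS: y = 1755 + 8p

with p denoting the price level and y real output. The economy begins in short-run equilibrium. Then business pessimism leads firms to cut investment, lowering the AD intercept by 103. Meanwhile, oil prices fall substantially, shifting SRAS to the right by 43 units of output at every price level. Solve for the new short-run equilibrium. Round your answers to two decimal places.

p = 158.31, y = 3064.46

After both shocks: AD is y = 3856 − 5p and SRAS is y = 1798 + 8p.
Setting them equal: 2058 = 13p, so p = 158.31.
Substituting into AD, y = 3064.46.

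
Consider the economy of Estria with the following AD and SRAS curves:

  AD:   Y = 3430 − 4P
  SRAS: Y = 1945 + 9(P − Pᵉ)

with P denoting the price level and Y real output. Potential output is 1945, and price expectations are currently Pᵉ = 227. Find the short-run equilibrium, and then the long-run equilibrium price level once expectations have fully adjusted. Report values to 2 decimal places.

Short run: with Pᵉ = 227, SRAS is Y = 9P − 98. Setting AD = SRAS gives 3528 = 13P, so P = 271.38 and Y = 3430 − 4P = 2344.46.
Output 2344.46 is above potential 1945, so over time expected prices rise and SRAS shifts left until Y returns to 1945.
Long run: Y = 1945 on the AD curve gives 1945 = 3430 − 4P, so P = 371.25.

Short run: P = 271.38, Y = 2344.46. Long run: P = 371.25.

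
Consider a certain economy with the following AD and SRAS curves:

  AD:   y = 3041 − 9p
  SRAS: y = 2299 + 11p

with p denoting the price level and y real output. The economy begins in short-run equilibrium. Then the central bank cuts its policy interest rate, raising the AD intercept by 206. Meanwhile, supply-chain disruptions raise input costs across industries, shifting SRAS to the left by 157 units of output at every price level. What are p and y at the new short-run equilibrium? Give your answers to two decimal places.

p = 55.25, y = 2749.75

After both shocks: AD is y = 3247 − 9p and SRAS is y = 2142 + 11p.
Setting them equal: 1105 = 20p, so p = 55.25.
Substituting into AD, y = 2749.75.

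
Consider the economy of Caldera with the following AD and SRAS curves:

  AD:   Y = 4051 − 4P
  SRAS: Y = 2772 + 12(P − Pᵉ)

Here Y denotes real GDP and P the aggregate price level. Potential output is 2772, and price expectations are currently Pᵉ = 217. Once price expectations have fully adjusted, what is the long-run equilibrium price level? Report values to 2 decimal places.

Short run: with Pᵉ = 217, SRAS is Y = 168 + 12P. Setting AD = SRAS gives 3883 = 16P, so P = 242.69 and Y = 4051 − 4P = 3080.25.
Output 3080.25 is above potential 2772, so over time expected prices rise and SRAS shifts left until Y returns to 2772.
Long run: Y = 2772 on the AD curve gives 2772 = 4051 − 4P, so P = 319.75.

Long-run P = 319.75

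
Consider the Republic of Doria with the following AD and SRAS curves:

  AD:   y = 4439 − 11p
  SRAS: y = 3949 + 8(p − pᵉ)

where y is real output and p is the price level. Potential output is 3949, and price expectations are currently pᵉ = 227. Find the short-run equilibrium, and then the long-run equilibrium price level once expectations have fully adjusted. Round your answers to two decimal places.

Short run: p = 121.37, y = 3103.95. Long run: p = 44.55.

Short run: with pᵉ = 227, SRAS is y = 2133 + 8p. Setting AD = SRAS gives 2306 = 19p, so p = 121.37 and y = 4439 − 11p = 3103.95.
Output 3103.95 is below potential 3949, so over time expected prices fall and SRAS shifts right until y returns to 3949.
Long run: y = 3949 on the AD curve gives 3949 = 4439 − 11p, so p = 44.55.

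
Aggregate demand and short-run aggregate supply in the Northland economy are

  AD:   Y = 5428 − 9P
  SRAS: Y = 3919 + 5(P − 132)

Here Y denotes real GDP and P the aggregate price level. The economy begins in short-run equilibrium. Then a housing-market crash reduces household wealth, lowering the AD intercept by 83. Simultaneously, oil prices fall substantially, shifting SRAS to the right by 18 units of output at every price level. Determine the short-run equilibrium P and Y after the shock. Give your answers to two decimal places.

After both shocks: AD is Y = 5345 − 9P and SRAS is Y = 3277 + 5P.
Setting them equal: 2068 = 14P, so P = 147.71.
Substituting into AD, Y = 4015.57.

P = 147.71, Y = 4015.57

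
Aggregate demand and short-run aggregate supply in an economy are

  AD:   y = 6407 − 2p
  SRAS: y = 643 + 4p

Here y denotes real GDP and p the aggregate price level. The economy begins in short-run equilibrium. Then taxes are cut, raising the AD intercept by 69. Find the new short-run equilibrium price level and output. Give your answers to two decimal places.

p = 972.17, y = 4531.67

This is a positive demand shock: AD shifts right.
New AD: y = 6476 − 2p.
Set AD = SRAS: 6476 − 2p = 643 + 4p, so 5833 = 6p and p = 972.17.
Substituting into AD, y = 4531.67.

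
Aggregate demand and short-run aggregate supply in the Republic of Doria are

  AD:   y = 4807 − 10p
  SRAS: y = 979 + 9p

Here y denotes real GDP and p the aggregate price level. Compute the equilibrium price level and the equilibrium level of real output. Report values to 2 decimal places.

p = 201.47, y = 2792.26

Set AD = SRAS: 4807 − 10p = 979 + 9p, so 3828 = 19p and p = 201.47.
Substituting into AD, y = 4807 − 10p = 2792.26.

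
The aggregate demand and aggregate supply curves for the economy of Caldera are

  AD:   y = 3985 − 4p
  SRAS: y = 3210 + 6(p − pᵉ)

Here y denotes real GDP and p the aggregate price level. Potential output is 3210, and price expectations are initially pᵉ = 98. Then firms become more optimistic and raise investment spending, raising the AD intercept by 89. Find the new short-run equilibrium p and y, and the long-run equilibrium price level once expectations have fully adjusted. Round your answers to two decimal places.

AD shifts right: new AD is y = 4074 − 4p. With pᵉ = 98, SRAS is y = 2622 + 6p.
Short run: 4074 − 4p = 2622 + 6p gives 1452 = 10p, so p = 145.20 and y = 4074 − 4p = 3493.20.
y = 3493.20 is above potential 3210; expectations adjust and SRAS shifts left until y = 3210.
Long run: on the new AD curve, 3210 = 4074 − 4p gives p = 216.00.

Short run: p = 145.20, y = 3493.20. Long run: p = 216.00.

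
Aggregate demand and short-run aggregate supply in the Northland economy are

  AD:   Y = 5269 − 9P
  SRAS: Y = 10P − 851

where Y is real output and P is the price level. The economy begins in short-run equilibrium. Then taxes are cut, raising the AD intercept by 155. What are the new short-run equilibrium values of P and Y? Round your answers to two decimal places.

P = 330.26, Y = 2451.63

This is a positive demand shock: AD shifts right.
New AD: Y = 5424 − 9P.
Set AD = SRAS: 5424 − 9P = 10P − 851, so 6275 = 19P and P = 330.26.
Substituting into AD, Y = 2451.63.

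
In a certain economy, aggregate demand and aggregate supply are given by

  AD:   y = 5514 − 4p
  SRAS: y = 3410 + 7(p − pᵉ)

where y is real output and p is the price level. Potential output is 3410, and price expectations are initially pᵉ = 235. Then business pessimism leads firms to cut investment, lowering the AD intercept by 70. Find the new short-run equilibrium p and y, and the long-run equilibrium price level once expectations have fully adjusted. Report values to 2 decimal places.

Short run: p = 334.45, y = 4106.18. Long run: p = 508.50.

AD shifts left: new AD is y = 5444 − 4p. With pᵉ = 235, SRAS is y = 1765 + 7p.
Short run: 5444 − 4p = 1765 + 7p gives 3679 = 11p, so p = 334.45 and y = 5444 − 4p = 4106.18.
y = 4106.18 is above potential 3410; expectations adjust and SRAS shifts left until y = 3410.
Long run: on the new AD curve, 3410 = 5444 − 4p gives p = 508.50.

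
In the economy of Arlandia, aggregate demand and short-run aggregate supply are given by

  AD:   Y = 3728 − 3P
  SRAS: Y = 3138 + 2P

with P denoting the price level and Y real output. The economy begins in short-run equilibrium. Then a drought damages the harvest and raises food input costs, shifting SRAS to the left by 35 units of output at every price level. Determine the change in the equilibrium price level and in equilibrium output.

ΔP = +7, ΔY = -21

This is a negative supply shock: SRAS shifts left.
New SRAS: Y = 3103 + 2P.
Set AD = SRAS: 3728 − 3P = 3103 + 2P, so 625 = 5P and P = 125.
Y = 3728 − 3·125 = 3353.
Initially P = 118, Y = 3374, so ΔP = +7 and ΔY = -21.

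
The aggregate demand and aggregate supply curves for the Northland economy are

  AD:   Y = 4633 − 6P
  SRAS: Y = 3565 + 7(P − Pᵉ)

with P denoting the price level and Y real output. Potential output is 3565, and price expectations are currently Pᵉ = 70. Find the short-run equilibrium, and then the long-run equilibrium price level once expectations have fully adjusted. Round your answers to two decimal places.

Short run: P = 119.85, Y = 3913.92. Long run: P = 178.00.

Short run: with Pᵉ = 70, SRAS is Y = 3075 + 7P. Setting AD = SRAS gives 1558 = 13P, so P = 119.85 and Y = 4633 − 6P = 3913.92.
Output 3913.92 is above potential 3565, so over time expected prices rise and SRAS shifts left until Y returns to 3565.
Long run: Y = 3565 on the AD curve gives 3565 = 4633 − 6P, so P = 178.00.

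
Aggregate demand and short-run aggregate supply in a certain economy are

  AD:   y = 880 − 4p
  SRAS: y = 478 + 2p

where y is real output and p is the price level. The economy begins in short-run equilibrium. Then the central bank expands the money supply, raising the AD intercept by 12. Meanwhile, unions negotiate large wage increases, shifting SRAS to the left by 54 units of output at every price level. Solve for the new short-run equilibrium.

p = 78, y = 580

After both shocks: AD is y = 892 − 4p and SRAS is y = 424 + 2p.
Setting them equal: 468 = 6p, so p = 78.
y = 892 − 4·78 = 580.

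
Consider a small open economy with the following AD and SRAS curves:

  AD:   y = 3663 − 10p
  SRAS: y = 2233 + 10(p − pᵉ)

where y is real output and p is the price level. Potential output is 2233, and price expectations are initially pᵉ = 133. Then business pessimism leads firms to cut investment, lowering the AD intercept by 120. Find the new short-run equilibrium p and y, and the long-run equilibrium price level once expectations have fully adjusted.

Short run: p = 132, y = 2223. Long run: p = 131.

AD shifts left: new AD is y = 3543 − 10p. With pᵉ = 133, SRAS is y = 903 + 10p.
Short run: 3543 − 10p = 903 + 10p gives 2640 = 20p, so p = 132 and y = 3543 − 10·132 = 2223.
y = 2223 is below potential 2233; expectations adjust and SRAS shifts right until y = 2233.
Long run: on the new AD curve, 2233 = 3543 − 10p gives p = 131.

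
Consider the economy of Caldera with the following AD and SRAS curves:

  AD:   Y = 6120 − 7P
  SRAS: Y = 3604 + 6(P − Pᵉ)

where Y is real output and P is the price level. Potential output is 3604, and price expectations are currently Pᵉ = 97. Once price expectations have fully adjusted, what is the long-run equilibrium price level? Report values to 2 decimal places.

Long-run P = 359.43

Short run: with Pᵉ = 97, SRAS is Y = 3022 + 6P. Setting AD = SRAS gives 3098 = 13P, so P = 238.31 and Y = 6120 − 7P = 4451.85.
Output 4451.85 is above potential 3604, so over time expected prices rise and SRAS shifts left until Y returns to 3604.
Long run: Y = 3604 on the AD curve gives 3604 = 6120 − 7P, so P = 359.43.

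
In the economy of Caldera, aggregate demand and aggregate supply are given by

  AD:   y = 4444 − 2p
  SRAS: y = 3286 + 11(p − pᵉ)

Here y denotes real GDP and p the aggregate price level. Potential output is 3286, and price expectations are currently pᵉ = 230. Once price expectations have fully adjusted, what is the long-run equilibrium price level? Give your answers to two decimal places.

Short run: with pᵉ = 230, SRAS is y = 756 + 11p. Setting AD = SRAS gives 3688 = 13p, so p = 283.69 and y = 4444 − 2p = 3876.62.
Output 3876.62 is above potential 3286, so over time expected prices rise and SRAS shifts left until y returns to 3286.
Long run: y = 3286 on the AD curve gives 3286 = 4444 − 2p, so p = 579.00.

Long-run p = 579.00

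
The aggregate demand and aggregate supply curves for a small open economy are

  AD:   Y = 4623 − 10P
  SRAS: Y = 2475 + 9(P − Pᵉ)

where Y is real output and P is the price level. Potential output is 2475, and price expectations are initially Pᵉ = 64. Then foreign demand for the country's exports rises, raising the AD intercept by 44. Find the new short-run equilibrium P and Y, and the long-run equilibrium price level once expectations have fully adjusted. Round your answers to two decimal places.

AD shifts right: new AD is Y = 4667 − 10P. With Pᵉ = 64, SRAS is Y = 1899 + 9P.
Short run: 4667 − 10P = 1899 + 9P gives 2768 = 19P, so P = 145.68 and Y = 4667 − 10P = 3210.16.
Y = 3210.16 is above potential 2475; expectations adjust and SRAS shifts left until Y = 2475.
Long run: on the new AD curve, 2475 = 4667 − 10P gives P = 219.20.

Short run: P = 145.68, Y = 3210.16. Long run: P = 219.20.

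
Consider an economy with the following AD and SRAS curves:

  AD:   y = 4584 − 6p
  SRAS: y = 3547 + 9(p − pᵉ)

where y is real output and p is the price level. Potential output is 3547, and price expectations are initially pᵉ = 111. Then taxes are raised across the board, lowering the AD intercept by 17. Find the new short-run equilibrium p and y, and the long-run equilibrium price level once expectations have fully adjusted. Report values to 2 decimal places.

AD shifts left: new AD is y = 4567 − 6p. With pᵉ = 111, SRAS is y = 2548 + 9p.
Short run: 4567 − 6p = 2548 + 9p gives 2019 = 15p, so p = 134.60 and y = 4567 − 6p = 3759.40.
y = 3759.40 is above potential 3547; expectations adjust and SRAS shifts left until y = 3547.
Long run: on the new AD curve, 3547 = 4567 − 6p gives p = 170.00.

Short run: p = 134.60, y = 3759.40. Long run: p = 170.00.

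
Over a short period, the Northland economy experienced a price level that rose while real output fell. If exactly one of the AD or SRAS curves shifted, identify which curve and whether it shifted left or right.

P rose and Y fell. An AD shift moves P and Y in the same direction; an SRAS shift moves them in opposite directions.
Here P and Y moved in opposite directions, so the SRAS curve shifted.
Since Y fell, SRAS shifted left.

SRAS shifted left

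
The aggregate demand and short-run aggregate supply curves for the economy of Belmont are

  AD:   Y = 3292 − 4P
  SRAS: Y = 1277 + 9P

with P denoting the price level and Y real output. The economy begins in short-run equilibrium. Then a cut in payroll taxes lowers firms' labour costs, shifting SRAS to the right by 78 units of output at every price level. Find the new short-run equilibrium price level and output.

P = 149, Y = 2696

This is a positive supply shock: SRAS shifts right.
New SRAS: Y = 1355 + 9P.
Set AD = SRAS: 3292 − 4P = 1355 + 9P, so 1937 = 13P and P = 149.
Y = 3292 − 4·149 = 2696.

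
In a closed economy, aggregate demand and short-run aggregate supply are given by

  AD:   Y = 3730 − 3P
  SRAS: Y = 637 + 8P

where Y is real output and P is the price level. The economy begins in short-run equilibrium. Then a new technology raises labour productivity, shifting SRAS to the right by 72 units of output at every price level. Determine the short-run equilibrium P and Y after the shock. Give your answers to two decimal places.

This is a positive supply shock: SRAS shifts right.
New SRAS: Y = 709 + 8P.
Set AD = SRAS: 3730 − 3P = 709 + 8P, so 3021 = 11P and P = 274.64.
Substituting into AD, Y = 2906.09.

P = 274.64, Y = 2906.09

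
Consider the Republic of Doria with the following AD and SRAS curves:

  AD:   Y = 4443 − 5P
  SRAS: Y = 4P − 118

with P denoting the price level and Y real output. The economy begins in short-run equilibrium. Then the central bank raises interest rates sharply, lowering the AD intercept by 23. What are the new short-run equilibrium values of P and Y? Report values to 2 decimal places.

This is a negative demand shock: AD shifts left.
New AD: Y = 4420 − 5P.
Set AD = SRAS: 4420 − 5P = 4P − 118, so 4538 = 9P and P = 504.22.
Substituting into AD, Y = 1898.89.

P = 504.22, Y = 1898.89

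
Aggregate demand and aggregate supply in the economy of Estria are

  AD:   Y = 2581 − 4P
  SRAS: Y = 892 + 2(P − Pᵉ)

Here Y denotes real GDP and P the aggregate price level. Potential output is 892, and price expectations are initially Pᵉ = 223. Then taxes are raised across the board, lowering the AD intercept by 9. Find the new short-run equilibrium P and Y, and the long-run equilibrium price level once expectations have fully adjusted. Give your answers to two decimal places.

AD shifts left: new AD is Y = 2572 − 4P. With Pᵉ = 223, SRAS is Y = 446 + 2P.
Short run: 2572 − 4P = 446 + 2P gives 2126 = 6P, so P = 354.33 and Y = 2572 − 4P = 1154.67.
Y = 1154.67 is above potential 892; expectations adjust and SRAS shifts left until Y = 892.
Long run: on the new AD curve, 892 = 2572 − 4P gives P = 420.00.

Short run: P = 354.33, Y = 1154.67. Long run: P = 420.00.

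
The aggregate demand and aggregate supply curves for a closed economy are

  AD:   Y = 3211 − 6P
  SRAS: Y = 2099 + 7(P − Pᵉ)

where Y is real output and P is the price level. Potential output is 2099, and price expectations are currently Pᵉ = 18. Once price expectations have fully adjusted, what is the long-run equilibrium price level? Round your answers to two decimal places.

Long-run P = 185.33

Short run: with Pᵉ = 18, SRAS is Y = 1973 + 7P. Setting AD = SRAS gives 1238 = 13P, so P = 95.23 and Y = 3211 − 6P = 2639.62.
Output 2639.62 is above potential 2099, so over time expected prices rise and SRAS shifts left until Y returns to 2099.
Long run: Y = 2099 on the AD curve gives 2099 = 3211 − 6P, so P = 185.33.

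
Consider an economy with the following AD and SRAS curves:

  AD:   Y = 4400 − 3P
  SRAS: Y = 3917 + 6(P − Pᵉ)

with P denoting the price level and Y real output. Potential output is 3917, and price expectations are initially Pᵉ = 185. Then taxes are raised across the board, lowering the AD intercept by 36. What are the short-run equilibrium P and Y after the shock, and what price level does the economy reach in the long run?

Short run: P = 173, Y = 3845. Long run: P = 149.

AD shifts left: new AD is Y = 4364 − 3P. With Pᵉ = 185, SRAS is Y = 2807 + 6P.
Short run: 4364 − 3P = 2807 + 6P gives 1557 = 9P, so P = 173 and Y = 4364 − 3·173 = 3845.
Y = 3845 is below potential 3917; expectations adjust and SRAS shifts right until Y = 3917.
Long run: on the new AD curve, 3917 = 4364 − 3P gives P = 149.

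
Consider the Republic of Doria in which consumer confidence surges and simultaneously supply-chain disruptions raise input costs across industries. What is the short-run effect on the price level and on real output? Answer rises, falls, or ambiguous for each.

The first event is a positive demand shock: AD shifts right, which by itself pushes P up and Y up.
The second is an adverse supply shock: SRAS shifts left, which by itself pushes P up and Y down.
Both shocks push P up, so P rises. The two shocks push Y in opposite directions, so the effect on Y is ambiguous.

Price level: rises; output: ambiguous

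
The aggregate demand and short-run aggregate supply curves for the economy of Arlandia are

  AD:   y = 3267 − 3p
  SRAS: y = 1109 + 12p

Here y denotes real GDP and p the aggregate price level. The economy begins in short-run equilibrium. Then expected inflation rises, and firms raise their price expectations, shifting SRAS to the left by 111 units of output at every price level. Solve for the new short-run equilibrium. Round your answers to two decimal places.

p = 151.27, y = 2813.20

This is a negative supply shock: SRAS shifts left.
New SRAS: y = 998 + 12p.
Set AD = SRAS: 3267 − 3p = 998 + 12p, so 2269 = 15p and p = 151.27.
Substituting into AD, y = 2813.20.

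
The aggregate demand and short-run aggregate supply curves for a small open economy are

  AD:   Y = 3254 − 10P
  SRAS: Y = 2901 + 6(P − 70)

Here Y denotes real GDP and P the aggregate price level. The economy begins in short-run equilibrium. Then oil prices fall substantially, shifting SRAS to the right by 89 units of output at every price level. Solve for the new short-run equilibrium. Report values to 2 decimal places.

P = 42.75, Y = 2826.50

This is a positive supply shock: SRAS shifts right.
New SRAS: Y = 2570 + 6P.
Set AD = SRAS: 3254 − 10P = 2570 + 6P, so 684 = 16P and P = 42.75.
Substituting into AD, Y = 2826.50.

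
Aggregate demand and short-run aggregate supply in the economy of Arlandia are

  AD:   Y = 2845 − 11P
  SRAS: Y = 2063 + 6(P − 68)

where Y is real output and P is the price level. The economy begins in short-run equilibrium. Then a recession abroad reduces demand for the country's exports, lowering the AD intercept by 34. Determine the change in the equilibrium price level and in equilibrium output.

This is a negative demand shock: AD shifts left.
New AD: Y = 2811 − 11P.
SRAS can be written Y = 1655 + 6P.
Set AD = SRAS: 2811 − 11P = 1655 + 6P, so 1156 = 17P and P = 68.
Y = 2811 − 11·68 = 2063.
Initially P = 70, Y = 2075, so ΔP = -2 and ΔY = -12.

ΔP = -2, ΔY = -12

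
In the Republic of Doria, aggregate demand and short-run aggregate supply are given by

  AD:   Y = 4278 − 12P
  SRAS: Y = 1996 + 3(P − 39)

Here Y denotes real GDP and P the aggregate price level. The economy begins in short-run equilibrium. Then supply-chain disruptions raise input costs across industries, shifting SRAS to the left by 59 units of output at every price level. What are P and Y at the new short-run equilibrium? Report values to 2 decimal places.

This is a negative supply shock: SRAS shifts left.
New SRAS: Y = 1820 + 3P.
Set AD = SRAS: 4278 − 12P = 1820 + 3P, so 2458 = 15P and P = 163.87.
Substituting into AD, Y = 2311.60.

P = 163.87, Y = 2311.60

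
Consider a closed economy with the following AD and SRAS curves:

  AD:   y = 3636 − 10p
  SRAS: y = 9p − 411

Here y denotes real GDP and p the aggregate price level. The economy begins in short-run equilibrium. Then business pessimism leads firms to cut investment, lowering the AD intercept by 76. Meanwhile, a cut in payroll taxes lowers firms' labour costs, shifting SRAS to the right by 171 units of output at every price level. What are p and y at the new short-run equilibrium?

p = 200, y = 1560

After both shocks: AD is y = 3560 − 10p and SRAS is y = 9p − 240.
Setting them equal: 3800 = 19p, so p = 200.
y = 3560 − 10·200 = 1560.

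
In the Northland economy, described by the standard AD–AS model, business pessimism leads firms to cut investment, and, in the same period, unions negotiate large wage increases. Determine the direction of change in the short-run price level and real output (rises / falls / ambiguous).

Price level: ambiguous; output: falls

The first event is a negative demand shock: AD shifts left, which by itself pushes P down and Y down.
The second is an adverse supply shock: SRAS shifts left, which by itself pushes P up and Y down.
The two shocks push P in opposite directions, so the effect on P is ambiguous. Both shocks push Y down, so Y falls.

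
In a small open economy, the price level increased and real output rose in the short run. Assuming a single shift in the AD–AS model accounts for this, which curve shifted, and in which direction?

P rose and Y rose. An AD shift moves P and Y in the same direction; an SRAS shift moves them in opposite directions.
Here P and Y moved in the same direction, so the AD curve shifted.
Since Y rose, AD shifted right.

AD shifted right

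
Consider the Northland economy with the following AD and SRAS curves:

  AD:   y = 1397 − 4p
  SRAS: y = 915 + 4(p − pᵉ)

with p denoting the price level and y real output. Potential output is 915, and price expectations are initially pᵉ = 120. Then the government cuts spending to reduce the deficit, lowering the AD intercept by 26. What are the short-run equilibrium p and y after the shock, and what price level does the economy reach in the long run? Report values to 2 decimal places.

AD shifts left: new AD is y = 1371 − 4p. With pᵉ = 120, SRAS is y = 435 + 4p.
Short run: 1371 − 4p = 435 + 4p gives 936 = 8p, so p = 117.00 and y = 1371 − 4p = 903.00.
y = 903.00 is below potential 915; expectations adjust and SRAS shifts right until y = 915.
Long run: on the new AD curve, 915 = 1371 − 4p gives p = 114.00.

Short run: p = 117.00, y = 903.00. Long run: p = 114.00.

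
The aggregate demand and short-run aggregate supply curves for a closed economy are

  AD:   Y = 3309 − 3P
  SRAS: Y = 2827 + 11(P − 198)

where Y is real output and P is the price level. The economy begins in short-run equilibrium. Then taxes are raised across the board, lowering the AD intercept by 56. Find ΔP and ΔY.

This is a negative demand shock: AD shifts left.
New AD: Y = 3253 − 3P.
SRAS can be written Y = 649 + 11P.
Set AD = SRAS: 3253 − 3P = 649 + 11P, so 2604 = 14P and P = 186.
Y = 3253 − 3·186 = 2695.
Initially P = 190, Y = 2739, so ΔP = -4 and ΔY = -44.

ΔP = -4, ΔY = -44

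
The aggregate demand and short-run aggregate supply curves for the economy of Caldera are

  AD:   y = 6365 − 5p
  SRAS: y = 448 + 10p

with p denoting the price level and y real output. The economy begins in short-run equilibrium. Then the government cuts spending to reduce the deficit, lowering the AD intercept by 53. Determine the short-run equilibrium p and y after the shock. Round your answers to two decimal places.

p = 390.93, y = 4357.33

This is a negative demand shock: AD shifts left.
New AD: y = 6312 − 5p.
Set AD = SRAS: 6312 − 5p = 448 + 10p, so 5864 = 15p and p = 390.93.
Substituting into AD, y = 4357.33.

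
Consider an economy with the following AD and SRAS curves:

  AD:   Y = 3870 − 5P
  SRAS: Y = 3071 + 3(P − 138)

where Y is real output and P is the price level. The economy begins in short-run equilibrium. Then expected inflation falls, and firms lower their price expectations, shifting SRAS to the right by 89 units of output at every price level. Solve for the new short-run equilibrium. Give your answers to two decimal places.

This is a positive supply shock: SRAS shifts right.
New SRAS: Y = 2746 + 3P.
Set AD = SRAS: 3870 − 5P = 2746 + 3P, so 1124 = 8P and P = 140.50.
Substituting into AD, Y = 3167.50.

P = 140.50, Y = 3167.50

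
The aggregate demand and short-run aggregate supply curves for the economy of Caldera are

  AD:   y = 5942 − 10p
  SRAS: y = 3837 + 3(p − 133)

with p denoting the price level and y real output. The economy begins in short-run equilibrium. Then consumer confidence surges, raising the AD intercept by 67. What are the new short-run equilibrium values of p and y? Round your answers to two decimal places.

p = 197.77, y = 4031.31

This is a positive demand shock: AD shifts right.
New AD: y = 6009 − 10p.
SRAS can be written y = 3438 + 3p.
Set AD = SRAS: 6009 − 10p = 3438 + 3p, so 2571 = 13p and p = 197.77.
Substituting into AD, y = 4031.31.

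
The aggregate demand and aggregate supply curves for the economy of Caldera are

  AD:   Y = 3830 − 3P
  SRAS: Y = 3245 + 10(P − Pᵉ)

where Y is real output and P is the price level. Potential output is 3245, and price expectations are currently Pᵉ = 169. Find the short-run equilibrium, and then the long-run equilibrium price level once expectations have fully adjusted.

Short run: P = 175, Y = 3305. Long run: P = 195.

Short run: with Pᵉ = 169, SRAS is Y = 1555 + 10P. Setting AD = SRAS gives 2275 = 13P, so P = 175 and Y = 3830 − 3·175 = 3305.
Output 3305 is above potential 3245, so over time expected prices rise and SRAS shifts left until Y returns to 3245.
Long run: Y = 3245 on the AD curve gives 3245 = 3830 − 3P, so P = 195.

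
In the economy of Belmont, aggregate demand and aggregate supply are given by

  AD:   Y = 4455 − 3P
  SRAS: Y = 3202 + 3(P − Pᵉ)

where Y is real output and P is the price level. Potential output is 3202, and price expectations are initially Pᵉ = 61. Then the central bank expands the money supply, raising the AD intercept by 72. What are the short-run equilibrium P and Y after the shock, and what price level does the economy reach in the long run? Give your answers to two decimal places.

Short run: P = 251.33, Y = 3773.00. Long run: P = 441.67.

AD shifts right: new AD is Y = 4527 − 3P. With Pᵉ = 61, SRAS is Y = 3019 + 3P.
Short run: 4527 − 3P = 3019 + 3P gives 1508 = 6P, so P = 251.33 and Y = 4527 − 3P = 3773.00.
Y = 3773.00 is above potential 3202; expectations adjust and SRAS shifts left until Y = 3202.
Long run: on the new AD curve, 3202 = 4527 − 3P gives P = 441.67.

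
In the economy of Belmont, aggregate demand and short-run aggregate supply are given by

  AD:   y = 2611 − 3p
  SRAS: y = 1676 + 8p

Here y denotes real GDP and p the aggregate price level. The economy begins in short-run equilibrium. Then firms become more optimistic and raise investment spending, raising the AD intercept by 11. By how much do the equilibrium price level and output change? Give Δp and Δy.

Δp = +1, Δy = +8

This is a positive demand shock: AD shifts right.
New AD: y = 2622 − 3p.
Set AD = SRAS: 2622 − 3p = 1676 + 8p, so 946 = 11p and p = 86.
y = 2622 − 3·86 = 2364.
Initially p = 85, y = 2356, so Δp = +1 and Δy = +8.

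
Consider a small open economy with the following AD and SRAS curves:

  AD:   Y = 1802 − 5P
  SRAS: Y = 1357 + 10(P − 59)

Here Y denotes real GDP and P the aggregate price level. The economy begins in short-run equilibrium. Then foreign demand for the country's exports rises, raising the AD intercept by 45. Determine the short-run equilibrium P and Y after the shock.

This is a positive demand shock: AD shifts right.
New AD: Y = 1847 − 5P.
SRAS can be written Y = 767 + 10P.
Set AD = SRAS: 1847 − 5P = 767 + 10P, so 1080 = 15P and P = 72.
Y = 1847 − 5·72 = 1487.

P = 72, Y = 1487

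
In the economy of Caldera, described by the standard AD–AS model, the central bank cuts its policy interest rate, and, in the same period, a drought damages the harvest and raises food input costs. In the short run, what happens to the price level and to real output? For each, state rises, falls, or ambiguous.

Price level: rises; output: ambiguous

The first event is a positive demand shock: AD shifts right, which by itself pushes P up and Y up.
The second is an adverse supply shock: SRAS shifts left, which by itself pushes P up and Y down.
Both shocks push P up, so P rises. The two shocks push Y in opposite directions, so the effect on Y is ambiguous.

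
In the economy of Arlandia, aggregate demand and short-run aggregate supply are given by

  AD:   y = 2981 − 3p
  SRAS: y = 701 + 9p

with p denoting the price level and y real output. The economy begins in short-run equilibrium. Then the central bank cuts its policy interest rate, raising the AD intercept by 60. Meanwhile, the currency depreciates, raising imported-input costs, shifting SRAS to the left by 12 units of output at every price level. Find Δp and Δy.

Δp = +6, Δy = +42

After both shocks: AD is y = 3041 − 3p and SRAS is y = 689 + 9p.
Setting them equal: 2352 = 12p, so p = 196.
y = 3041 − 3·196 = 2453.
Initially p = 190, y = 2411, so Δp = +6 and Δy = +42.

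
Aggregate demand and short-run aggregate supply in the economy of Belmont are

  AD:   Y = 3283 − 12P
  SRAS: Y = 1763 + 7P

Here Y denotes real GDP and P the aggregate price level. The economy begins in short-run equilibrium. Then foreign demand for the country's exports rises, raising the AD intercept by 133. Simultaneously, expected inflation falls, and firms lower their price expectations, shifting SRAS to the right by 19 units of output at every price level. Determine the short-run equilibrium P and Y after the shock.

P = 86, Y = 2384

After both shocks: AD is Y = 3416 − 12P and SRAS is Y = 1782 + 7P.
Setting them equal: 1634 = 19P, so P = 86.
Y = 3416 − 12·86 = 2384.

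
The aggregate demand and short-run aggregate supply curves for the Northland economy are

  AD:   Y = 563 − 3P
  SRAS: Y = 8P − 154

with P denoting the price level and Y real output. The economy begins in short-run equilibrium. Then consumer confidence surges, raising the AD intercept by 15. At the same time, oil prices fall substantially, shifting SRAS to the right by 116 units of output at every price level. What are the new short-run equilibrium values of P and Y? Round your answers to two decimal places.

After both shocks: AD is Y = 578 − 3P and SRAS is Y = 8P − 38.
Setting them equal: 616 = 11P, so P = 56.00.
Substituting into AD, Y = 410.00.

P = 56.00, Y = 410.00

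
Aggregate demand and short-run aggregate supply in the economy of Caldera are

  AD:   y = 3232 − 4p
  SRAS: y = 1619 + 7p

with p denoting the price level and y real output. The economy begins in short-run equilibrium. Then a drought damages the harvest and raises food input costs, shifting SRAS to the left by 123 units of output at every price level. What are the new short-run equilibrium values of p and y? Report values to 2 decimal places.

This is a negative supply shock: SRAS shifts left.
New SRAS: y = 1496 + 7p.
Set AD = SRAS: 3232 − 4p = 1496 + 7p, so 1736 = 11p and p = 157.82.
Substituting into AD, y = 2600.73.

p = 157.82, y = 2600.73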